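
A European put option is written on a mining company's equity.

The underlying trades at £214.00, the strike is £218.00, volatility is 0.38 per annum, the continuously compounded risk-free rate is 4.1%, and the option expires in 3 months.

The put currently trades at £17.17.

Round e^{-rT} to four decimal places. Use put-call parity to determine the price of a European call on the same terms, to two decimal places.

£15.39

exp(−rT) = exp(−0.041·0.25) = 0.9898
Put-call parity: C − P = S − K·e^(−rT) = 214 − 218·0.9898 = 214 − 215.7764 = -1.7764
C = P + (C − P) = 17.17 + (-1.7764) = 15.3936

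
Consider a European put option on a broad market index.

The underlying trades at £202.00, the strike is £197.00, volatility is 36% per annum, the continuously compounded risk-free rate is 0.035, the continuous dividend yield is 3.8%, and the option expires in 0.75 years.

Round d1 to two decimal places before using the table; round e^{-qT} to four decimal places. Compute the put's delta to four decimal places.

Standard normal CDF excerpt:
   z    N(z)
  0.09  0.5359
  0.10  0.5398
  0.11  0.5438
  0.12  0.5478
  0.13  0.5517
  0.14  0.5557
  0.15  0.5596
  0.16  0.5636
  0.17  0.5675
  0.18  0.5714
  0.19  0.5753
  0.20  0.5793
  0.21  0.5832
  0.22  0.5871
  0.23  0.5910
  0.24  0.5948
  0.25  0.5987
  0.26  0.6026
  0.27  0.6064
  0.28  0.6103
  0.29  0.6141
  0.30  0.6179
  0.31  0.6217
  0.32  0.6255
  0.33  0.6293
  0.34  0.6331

-0.3975

σ√T = 0.36 × 0.8660 = 0.3118
d₁ = [ln(202/197) + (0.035 − 0.038 + ½·0.36²)·0.75] / (σ√T) = (0.0251 + 0.0464) / 0.3118 = 0.2291 ≈ 0.23
N(d₁) = N(0.23) = 0.5910
Δ_put = e^(−qT)·(N(d₁) − 1) = 0.9719·(0.5910 − 1) = -0.3975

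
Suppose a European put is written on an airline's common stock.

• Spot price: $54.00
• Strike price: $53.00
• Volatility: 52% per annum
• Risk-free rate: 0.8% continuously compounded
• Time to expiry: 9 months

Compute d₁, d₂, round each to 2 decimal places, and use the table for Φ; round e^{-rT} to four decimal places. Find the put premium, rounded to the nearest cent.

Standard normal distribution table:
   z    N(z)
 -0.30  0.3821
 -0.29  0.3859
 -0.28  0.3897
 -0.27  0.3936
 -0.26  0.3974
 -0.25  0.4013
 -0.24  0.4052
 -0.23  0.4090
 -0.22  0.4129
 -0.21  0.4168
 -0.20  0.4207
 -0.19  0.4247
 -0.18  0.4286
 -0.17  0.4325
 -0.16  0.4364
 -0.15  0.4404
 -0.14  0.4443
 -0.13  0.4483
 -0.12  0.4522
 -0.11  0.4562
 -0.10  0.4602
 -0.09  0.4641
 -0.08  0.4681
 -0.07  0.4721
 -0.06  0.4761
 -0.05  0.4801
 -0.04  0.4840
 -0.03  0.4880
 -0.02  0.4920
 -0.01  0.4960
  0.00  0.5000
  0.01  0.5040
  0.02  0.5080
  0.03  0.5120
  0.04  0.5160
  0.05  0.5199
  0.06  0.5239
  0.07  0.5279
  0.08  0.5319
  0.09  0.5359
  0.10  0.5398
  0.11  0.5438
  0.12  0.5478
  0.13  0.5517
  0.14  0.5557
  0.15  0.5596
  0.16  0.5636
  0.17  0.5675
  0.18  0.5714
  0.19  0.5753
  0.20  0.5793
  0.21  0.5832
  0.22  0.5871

σ√T = 0.52·√0.75 = 0.4503
d₁ = [ln(54/53) + (0.008 + ½·0.52²)·0.75] / (σ√T) = (0.0187 + 0.1074) / 0.4503 = 0.2800 which rounds to 0.28
d₂ = 0.2800 − 0.4503 = -0.1703 which rounds to -0.17
e^(−rT) = e^(−0.008·0.75) = 0.9940
N(−d₂) = N(0.17) = 0.5675;  N(−d₁) = N(-0.28) = 0.3897
P = 53·0.9940·0.5675 − 54·0.3897 = 29.8970 − 21.0438 = 8.8532

$8.85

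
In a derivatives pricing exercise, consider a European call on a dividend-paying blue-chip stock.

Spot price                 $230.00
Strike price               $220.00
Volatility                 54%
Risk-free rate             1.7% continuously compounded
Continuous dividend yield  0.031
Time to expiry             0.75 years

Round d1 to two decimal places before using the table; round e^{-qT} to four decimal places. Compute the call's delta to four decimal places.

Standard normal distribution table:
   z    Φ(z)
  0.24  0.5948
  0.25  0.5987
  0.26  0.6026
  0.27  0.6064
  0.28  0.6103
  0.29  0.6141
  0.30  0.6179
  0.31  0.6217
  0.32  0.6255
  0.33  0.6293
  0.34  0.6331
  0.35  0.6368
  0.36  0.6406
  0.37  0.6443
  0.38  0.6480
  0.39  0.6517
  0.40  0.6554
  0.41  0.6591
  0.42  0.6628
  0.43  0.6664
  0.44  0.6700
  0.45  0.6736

σ√T = 0.54 × 0.8660 = 0.4677
d₁ = [ln(230/220) + (0.017 − 0.031 + 0.54²/2)·0.75] / 0.4677 = [0.0445 + 0.0989] / 0.4677 = 0.3064 which rounds to 0.31
N(d₁) = N(0.31) = 0.6217
Δ_call = exp(−qT)·N(d₁) = 0.9770·0.6217 = 0.6074

0.6074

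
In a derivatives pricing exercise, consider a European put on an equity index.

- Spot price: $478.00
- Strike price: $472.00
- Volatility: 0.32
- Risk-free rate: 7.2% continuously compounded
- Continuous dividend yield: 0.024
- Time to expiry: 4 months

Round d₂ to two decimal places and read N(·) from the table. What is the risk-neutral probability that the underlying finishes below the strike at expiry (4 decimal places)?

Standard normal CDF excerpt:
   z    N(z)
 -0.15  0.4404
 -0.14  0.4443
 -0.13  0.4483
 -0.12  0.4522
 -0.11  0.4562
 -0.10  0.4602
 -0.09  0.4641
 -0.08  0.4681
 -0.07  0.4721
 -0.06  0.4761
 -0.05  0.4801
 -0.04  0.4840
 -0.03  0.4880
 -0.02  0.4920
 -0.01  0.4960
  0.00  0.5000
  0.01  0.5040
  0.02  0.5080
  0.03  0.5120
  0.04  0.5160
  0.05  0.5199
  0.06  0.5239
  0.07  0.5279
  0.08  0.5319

T = 0.3333;  σ√T = 0.1848
d₁ = [ln(478/472) + (0.072 − 0.024 + ½·0.32²)·0.3333] / (σ√T) = (0.0126 + 0.0331) / 0.1848 = 0.2473 → 0.25
d₂ = 0.2473 − 0.1848 = 0.0626 → 0.06
Pr(exercise) under Q = N(−d₂) = N(-0.06) = 0.4761

0.4761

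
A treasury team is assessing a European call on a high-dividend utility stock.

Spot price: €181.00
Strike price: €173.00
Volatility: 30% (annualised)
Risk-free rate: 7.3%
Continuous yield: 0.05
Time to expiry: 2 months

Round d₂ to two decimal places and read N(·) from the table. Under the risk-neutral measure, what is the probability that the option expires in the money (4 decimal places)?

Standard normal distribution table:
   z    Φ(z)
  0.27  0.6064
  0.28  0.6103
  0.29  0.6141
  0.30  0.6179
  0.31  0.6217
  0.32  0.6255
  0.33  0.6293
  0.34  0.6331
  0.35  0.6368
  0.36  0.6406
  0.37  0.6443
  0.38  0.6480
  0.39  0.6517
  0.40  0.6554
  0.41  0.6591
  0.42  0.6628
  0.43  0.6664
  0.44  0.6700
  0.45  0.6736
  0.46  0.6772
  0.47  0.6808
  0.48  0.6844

0.6331

σ√T = 0.3·√0.1667 = 0.1225
d₁ = [ln(181/173) + (0.073 − 0.05 + ½·0.3²)·0.1667] / (σ√T) = (0.0452 + 0.0113) / 0.1225 = 0.4616 ⇒ 0.46
d₂ = 0.4616 − 0.1225 = 0.3392 ⇒ 0.34
Pr(exercise) under Q = N(d₂) = 0.6331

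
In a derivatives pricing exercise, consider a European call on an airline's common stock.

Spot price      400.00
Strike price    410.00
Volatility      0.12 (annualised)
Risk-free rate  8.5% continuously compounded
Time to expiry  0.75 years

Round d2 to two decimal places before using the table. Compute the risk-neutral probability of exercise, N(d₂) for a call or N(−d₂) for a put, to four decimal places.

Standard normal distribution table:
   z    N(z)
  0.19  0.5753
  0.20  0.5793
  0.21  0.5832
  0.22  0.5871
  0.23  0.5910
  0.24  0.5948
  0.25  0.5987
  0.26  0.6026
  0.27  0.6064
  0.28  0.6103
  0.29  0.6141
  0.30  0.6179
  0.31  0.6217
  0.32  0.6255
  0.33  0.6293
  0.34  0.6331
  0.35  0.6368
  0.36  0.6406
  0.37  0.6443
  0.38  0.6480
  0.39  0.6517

T = 0.75;  σ√T = 0.1039
d₁ = [ln(400/410) + (0.085 + ½·0.12²)·0.75] / (σ√T) = (-0.0247 + 0.0692) / 0.1039 = 0.4278 ≈ 0.43
d₂ = 0.4278 − 0.1039 = 0.3239 ≈ 0.32
Pr(exercise) under Q = N(d₂) = 0.6255

0.6255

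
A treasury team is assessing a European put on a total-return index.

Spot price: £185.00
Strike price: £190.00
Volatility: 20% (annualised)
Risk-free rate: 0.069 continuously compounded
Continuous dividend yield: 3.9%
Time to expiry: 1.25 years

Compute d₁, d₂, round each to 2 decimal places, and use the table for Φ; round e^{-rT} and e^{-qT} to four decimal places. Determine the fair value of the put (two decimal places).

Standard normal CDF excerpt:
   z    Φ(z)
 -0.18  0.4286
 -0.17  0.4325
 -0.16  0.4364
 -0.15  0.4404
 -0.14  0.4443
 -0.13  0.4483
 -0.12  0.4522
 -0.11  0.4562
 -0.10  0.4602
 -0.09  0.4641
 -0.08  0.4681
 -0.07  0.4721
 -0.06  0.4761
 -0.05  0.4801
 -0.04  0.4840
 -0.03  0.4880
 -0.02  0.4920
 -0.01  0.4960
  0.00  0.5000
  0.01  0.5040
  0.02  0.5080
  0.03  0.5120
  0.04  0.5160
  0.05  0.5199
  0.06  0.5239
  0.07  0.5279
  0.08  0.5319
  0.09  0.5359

T = 1.25;  σ√T = 0.2236
ln(S/K) + (r − q + σ²/2)T = ln(185/190) + (0.069 − 0.039 + 0.2²/2)·1.25 = -0.0267 + 0.0625 = 0.0358
d₁ = 0.0358 / 0.2236 = 0.1602 → 0.16
d₂ = d₁ − σ√T = 0.1602 − 0.2236 = -0.0634 → -0.06
e^(−qT) = e^(−0.039·1.25) = 0.9524;  e^(−rT) = e^(−0.069·1.25) = 0.9174
N(−d₂) = N(0.06) = 0.5239;  N(−d₁) = N(-0.16) = 0.4364
P = 190·0.9174·0.5239 − 185·0.9524·0.4364 = 91.3189 − 76.8911 = 14.4279

£14.43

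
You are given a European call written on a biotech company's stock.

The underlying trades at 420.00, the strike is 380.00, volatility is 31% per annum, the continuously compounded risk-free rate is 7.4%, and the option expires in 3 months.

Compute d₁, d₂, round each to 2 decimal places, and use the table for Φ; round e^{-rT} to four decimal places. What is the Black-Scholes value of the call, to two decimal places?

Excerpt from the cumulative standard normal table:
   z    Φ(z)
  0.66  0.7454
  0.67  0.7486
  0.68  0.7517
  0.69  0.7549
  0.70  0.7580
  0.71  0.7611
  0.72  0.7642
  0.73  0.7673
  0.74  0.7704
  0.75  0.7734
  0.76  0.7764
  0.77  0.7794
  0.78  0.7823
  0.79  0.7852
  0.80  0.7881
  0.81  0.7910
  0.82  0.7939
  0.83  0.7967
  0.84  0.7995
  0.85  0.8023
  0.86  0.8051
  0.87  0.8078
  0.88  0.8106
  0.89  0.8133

T = 0.25;  σ√T = 0.1550
d₁ = [ln(420/380) + (0.074 + 0.31²/2)·0.25] / 0.1550 = [0.1001 + 0.0305] / 0.1550 = 0.8426 which rounds to 0.84
d₂ = d₁ − σ√T = 0.8426 − 0.1550 = 0.6876 which rounds to 0.69
exp(−rT) = exp(−0.074·0.25) = 0.9817
C = 420·N(0.84) − 380·0.9817·N(0.69) = 420·0.7995 − 380·0.9817·0.7549 = 335.7900 − 281.6124 = 54.1776

54.18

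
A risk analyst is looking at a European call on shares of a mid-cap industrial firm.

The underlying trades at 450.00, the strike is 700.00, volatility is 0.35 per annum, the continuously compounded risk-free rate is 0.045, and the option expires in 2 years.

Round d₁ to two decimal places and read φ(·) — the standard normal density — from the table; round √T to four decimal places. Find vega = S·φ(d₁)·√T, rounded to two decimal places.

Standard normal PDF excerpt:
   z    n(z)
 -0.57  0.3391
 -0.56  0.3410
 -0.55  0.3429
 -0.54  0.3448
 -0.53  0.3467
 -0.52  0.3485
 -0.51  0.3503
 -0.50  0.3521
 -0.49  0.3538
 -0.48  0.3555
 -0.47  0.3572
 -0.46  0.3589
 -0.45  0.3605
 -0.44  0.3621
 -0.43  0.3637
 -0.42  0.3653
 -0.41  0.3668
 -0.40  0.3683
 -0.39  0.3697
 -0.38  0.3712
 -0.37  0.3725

σ√T = 0.35·√2 = 0.4950
d₁ = [ln(450/700) + (0.045 + 0.35²/2)·2] / 0.4950 = [-0.4418 + 0.2125] / 0.4950 = -0.4633 which rounds to -0.46
√T = √2 = 1.4142
φ(d₁) = φ(-0.46) = 0.3589
vega = S·φ(d₁)·√T = 450·0.3589·1.4142 = 228.4004
(The put has the same vega.)

228.40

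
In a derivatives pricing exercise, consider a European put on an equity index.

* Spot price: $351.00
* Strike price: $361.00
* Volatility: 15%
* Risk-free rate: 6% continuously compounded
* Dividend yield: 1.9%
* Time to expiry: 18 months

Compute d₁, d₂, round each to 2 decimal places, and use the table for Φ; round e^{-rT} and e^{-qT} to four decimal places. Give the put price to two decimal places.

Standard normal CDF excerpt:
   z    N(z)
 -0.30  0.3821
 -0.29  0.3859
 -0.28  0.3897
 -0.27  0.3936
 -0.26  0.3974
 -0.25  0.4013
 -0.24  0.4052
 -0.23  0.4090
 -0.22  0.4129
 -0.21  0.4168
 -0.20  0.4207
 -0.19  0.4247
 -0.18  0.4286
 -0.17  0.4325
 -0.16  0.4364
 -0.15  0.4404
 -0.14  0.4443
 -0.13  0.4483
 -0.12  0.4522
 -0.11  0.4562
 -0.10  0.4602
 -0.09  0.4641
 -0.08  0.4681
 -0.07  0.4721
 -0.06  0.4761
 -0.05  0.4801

$18.84

σ√T = 0.15·√1.5 = 0.1837
d₁ = [ln(351/361) + (0.06 − 0.019 + 0.15²/2)·1.5] / 0.1837 = [-0.0281 + 0.0784] / 0.1837 = 0.2737 → 0.27
d₂ = d₁ − σ√T = 0.2737 − 0.1837 = 0.0900 → 0.09
e^(−qT) = e^(−0.019·1.5) = 0.9719;  e^(−rT) = e^(−0.06·1.5) = 0.9139
P = 361·0.9139·N(-0.09) − 351·0.9719·N(-0.27) = 361·0.9139·0.4641 − 351·0.9719·0.3936 = 153.1149 − 134.2715 = 18.8434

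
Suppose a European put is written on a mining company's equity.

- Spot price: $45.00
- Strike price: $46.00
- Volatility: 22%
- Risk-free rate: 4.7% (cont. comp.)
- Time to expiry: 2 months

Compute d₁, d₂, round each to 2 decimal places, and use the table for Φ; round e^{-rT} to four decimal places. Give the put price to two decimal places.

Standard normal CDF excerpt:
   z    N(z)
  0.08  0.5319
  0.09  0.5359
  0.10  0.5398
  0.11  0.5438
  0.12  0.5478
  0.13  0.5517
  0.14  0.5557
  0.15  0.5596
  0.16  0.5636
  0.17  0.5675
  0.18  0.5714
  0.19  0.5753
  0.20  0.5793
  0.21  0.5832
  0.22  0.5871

$1.97

σ√T = 0.22 × 0.4082 = 0.0898
d₁ = [ln(45/46) + (0.047 + ½·0.22²)·0.1667] / (σ√T) = (-0.0220 + 0.0119) / 0.0898 = -0.1126 ≈ -0.11
d₂ = -0.1126 − 0.0898 = -0.2024 ≈ -0.20
exp(−rT) = exp(−0.047·0.1667) = 0.9922
N(−d₂) = N(0.20) = 0.5793;  N(−d₁) = N(0.11) = 0.5438
P = 46·0.9922·0.5793 − 45·0.5438 = 26.4399 − 24.4710 = 1.9689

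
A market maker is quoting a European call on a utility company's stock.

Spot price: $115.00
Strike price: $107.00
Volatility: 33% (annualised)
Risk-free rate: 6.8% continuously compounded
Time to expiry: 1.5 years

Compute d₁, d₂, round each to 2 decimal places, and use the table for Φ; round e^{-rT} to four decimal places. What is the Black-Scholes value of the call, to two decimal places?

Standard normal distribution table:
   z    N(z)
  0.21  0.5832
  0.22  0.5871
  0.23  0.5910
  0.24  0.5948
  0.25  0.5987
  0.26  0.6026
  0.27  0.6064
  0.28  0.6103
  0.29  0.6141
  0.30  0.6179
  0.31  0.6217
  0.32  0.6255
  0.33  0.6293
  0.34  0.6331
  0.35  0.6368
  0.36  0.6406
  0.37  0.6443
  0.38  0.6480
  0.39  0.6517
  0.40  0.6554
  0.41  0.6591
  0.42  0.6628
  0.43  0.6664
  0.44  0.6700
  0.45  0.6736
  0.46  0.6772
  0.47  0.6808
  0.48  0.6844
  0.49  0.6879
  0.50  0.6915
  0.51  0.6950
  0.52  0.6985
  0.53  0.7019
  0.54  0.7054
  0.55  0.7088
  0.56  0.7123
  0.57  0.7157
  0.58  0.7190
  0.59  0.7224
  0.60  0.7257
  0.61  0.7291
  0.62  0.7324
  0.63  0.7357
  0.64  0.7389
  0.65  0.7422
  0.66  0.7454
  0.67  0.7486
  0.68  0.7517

$27.50

σ√T = 0.33 × 1.2247 = 0.4042
d₁ = [ln(115/107) + (0.068 + 0.33²/2)·1.5] / 0.4042 = [0.0721 + 0.1837] / 0.4042 = 0.6329 ⇒ 0.63
d₂ = d₁ − σ√T = 0.6329 − 0.4042 = 0.2287 ⇒ 0.23
exp(−rT) = exp(−0.068·1.5) = 0.9030
N(d₁) = N(0.63) = 0.7357;  N(d₂) = N(0.23) = 0.5910
C = 115·0.7357 − 107·0.9030·0.5910 = 84.6055 − 57.1030 = 27.5025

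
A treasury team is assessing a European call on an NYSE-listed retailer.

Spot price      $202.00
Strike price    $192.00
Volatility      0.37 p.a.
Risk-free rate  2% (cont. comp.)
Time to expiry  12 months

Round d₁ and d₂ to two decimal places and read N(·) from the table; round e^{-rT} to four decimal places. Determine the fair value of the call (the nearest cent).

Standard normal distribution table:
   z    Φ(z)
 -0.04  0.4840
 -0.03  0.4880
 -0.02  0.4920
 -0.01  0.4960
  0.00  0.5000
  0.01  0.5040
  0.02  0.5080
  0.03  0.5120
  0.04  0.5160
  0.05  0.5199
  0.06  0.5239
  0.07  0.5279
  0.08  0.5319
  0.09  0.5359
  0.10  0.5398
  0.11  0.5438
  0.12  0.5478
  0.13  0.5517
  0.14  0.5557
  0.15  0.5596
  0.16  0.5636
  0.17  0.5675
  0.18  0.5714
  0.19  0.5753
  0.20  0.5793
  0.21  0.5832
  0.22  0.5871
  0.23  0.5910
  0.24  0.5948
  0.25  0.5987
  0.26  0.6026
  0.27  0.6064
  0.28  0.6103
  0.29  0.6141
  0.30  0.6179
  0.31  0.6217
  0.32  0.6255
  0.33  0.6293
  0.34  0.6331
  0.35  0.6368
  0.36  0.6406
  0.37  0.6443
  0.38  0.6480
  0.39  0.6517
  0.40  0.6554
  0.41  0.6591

σ√T = 0.37 × 1.0000 = 0.3700
d₁ = [ln(202/192) + (0.02 + ½·0.37²)·1] / (σ√T) = (0.0508 + 0.0885) / 0.3700 = 0.3763 → 0.38
d₂ = 0.3763 − 0.3700 = 0.0063 → 0.01
exp(−rT) = exp(−0.02·1) = 0.9802
N(d₁) = N(0.38) = 0.6480;  N(d₂) = N(0.01) = 0.5040
C = 202·0.6480 − 192·0.9802·0.5040 = 130.8960 − 94.8520 = 36.0440

$36.04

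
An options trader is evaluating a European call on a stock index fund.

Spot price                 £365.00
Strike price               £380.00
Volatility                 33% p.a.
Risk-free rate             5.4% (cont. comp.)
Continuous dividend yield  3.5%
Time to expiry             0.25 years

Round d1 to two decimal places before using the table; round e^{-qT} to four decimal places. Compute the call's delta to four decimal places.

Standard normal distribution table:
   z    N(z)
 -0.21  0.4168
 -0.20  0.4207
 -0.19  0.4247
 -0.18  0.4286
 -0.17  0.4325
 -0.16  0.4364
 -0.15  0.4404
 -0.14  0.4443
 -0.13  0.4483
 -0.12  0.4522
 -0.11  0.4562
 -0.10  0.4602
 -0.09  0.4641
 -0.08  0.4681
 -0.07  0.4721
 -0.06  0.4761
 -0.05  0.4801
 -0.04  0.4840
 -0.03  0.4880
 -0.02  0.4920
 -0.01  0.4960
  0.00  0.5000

σ√T = 0.33·√0.25 = 0.1650
d₁ = [ln(365/380) + (0.054 − 0.035 + ½·0.33²)·0.25] / (σ√T) = (-0.0403 + 0.0184) / 0.1650 = -0.1328 ≈ -0.13
N(d₁) = N(-0.13) = 0.4483
Δ_call = e^(−qT)·N(d₁) = 0.9913·0.4483 = 0.4444

0.4444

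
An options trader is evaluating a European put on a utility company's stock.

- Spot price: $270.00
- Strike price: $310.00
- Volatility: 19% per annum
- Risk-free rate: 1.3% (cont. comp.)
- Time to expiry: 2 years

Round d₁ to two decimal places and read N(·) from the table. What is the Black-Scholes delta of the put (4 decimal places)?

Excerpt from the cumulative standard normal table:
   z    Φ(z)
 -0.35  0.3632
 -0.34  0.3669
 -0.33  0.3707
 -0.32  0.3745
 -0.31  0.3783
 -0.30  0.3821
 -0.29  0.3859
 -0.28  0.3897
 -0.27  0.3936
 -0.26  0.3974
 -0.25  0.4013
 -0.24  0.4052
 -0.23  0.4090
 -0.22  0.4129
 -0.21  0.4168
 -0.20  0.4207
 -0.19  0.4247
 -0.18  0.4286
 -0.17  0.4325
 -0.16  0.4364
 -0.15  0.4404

-0.6103

σ√T = 0.19·√2 = 0.2687
d₁ = [ln(270/310) + (0.013 + 0.19²/2)·2] / 0.2687 = [-0.1382 + 0.0621] / 0.2687 = -0.2830 → -0.28
N(d₁) = N(-0.28) = 0.3897
Δ_put = N(d₁) − 1 = 0.3897 − 1 = -0.6103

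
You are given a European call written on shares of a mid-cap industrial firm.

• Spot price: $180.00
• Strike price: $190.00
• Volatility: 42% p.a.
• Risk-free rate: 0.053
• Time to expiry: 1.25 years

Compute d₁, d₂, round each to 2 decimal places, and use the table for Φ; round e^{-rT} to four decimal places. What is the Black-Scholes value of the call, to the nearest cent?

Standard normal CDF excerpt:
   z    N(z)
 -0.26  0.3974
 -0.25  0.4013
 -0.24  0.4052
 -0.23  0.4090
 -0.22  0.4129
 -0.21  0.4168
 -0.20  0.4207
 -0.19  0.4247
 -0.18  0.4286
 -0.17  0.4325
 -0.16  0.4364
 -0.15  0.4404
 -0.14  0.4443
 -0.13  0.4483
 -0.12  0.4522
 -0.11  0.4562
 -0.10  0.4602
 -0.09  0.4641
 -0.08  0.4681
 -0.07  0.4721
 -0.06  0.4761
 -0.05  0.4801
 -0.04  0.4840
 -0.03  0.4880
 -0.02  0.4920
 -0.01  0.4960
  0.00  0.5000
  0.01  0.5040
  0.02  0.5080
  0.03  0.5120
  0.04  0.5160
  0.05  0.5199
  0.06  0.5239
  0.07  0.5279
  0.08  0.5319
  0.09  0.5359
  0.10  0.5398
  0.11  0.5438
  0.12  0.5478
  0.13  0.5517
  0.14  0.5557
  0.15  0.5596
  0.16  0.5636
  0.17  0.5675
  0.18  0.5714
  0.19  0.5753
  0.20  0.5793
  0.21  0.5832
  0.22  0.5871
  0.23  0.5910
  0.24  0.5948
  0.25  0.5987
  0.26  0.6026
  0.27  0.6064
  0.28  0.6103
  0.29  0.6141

$34.35

T = 1.25;  σ√T = 0.4696
d₁ = [ln(180/190) + (0.053 + ½·0.42²)·1.25] / (σ√T) = (-0.0541 + 0.1765) / 0.4696 = 0.2607 which rounds to 0.26
d₂ = 0.2607 − 0.4696 = -0.2088 which rounds to -0.21
exp(−rT) = exp(−0.053·1.25) = 0.9359
C = 180·N(0.26) − 190·0.9359·N(-0.21) = 180·0.6026 − 190·0.9359·0.4168 = 108.4680 − 74.1158 = 34.3522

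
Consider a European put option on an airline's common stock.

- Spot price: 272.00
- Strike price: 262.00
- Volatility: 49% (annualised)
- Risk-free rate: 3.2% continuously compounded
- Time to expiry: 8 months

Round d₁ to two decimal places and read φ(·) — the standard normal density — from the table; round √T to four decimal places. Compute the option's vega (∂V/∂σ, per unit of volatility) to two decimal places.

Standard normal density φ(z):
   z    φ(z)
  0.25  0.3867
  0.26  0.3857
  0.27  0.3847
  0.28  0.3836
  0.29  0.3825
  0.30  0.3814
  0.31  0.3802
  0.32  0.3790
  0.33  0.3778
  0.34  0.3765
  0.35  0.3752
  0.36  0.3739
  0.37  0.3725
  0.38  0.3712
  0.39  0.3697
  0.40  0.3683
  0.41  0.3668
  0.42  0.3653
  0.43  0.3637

σ√T = 0.49 × 0.8165 = 0.4001
ln(S/K) + (r + σ²/2)T = ln(272/262) + (0.032 + 0.49²/2)·0.6667 = 0.0375 + 0.1014 = 0.1388
d₁ = 0.1388 / 0.4001 = 0.3470 which rounds to 0.35
√T = √0.6667 = 0.8165
φ(d₁) = φ(0.35) = 0.3752
vega = S·φ(d₁)·√T = 272·0.3752·0.8165 = 83.3274

83.33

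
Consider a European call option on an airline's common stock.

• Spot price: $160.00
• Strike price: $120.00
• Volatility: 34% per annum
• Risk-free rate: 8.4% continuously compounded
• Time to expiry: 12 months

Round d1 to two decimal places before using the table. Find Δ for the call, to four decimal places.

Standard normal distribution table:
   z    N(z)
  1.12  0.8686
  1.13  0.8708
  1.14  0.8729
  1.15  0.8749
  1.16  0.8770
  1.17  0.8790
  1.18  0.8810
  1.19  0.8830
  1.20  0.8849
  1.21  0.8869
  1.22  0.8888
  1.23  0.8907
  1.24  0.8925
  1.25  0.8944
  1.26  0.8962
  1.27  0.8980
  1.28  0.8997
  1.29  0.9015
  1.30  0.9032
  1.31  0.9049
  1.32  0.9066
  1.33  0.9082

T = 1;  σ√T = 0.3400
d₁ = [ln(160/120) + (0.084 + ½·0.34²)·1] / (σ√T) = (0.2877 + 0.1418) / 0.3400 = 1.2632 ≈ 1.26
N(d₁) = N(1.26) = 0.8962
Δ_call = N(d₁) = 0.8962

0.8962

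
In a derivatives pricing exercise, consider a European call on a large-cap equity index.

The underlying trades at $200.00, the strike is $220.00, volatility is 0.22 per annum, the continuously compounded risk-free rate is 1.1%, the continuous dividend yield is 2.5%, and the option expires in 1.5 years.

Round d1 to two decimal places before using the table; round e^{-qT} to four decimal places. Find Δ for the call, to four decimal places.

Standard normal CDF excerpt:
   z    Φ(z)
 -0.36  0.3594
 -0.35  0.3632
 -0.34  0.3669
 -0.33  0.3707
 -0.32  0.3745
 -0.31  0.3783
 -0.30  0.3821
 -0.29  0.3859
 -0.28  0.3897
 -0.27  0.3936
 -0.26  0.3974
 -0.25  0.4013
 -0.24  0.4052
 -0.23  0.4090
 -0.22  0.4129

σ√T = 0.22·√1.5 = 0.2694
d₁ = [ln(200/220) + (0.011 − 0.025 + ½·0.22²)·1.5] / (σ√T) = (-0.0953 + 0.0153) / 0.2694 = -0.2969 which rounds to -0.30
N(d₁) = N(-0.30) = 0.3821
Δ_call = exp(−qT)·N(d₁) = 0.9632·0.3821 = 0.3680

0.3680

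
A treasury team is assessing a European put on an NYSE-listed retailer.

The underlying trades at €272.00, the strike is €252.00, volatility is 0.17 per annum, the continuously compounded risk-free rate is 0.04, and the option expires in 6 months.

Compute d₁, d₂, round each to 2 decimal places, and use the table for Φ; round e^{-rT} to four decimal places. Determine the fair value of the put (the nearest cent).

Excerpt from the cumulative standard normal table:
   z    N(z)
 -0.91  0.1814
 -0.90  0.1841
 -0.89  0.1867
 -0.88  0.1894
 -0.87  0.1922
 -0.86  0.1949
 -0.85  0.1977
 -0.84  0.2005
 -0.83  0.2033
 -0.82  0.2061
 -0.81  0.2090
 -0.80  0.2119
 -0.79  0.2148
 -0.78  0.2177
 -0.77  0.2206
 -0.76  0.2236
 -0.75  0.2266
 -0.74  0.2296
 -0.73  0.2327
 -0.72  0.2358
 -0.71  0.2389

T = 0.5;  σ√T = 0.1202
d₁ = [ln(272/252) + (0.04 + 0.17²/2)·0.5] / 0.1202 = [0.0764 + 0.0272] / 0.1202 = 0.8618 which rounds to 0.86
d₂ = d₁ − σ√T = 0.8618 − 0.1202 = 0.7416 which rounds to 0.74
e^(−rT) = e^(−0.04·0.5) = 0.9802
P = 252·0.9802·N(-0.74) − 272·N(-0.86) = 252·0.9802·0.2296 − 272·0.1949 = 56.7136 − 53.0128 = 3.7008

€3.70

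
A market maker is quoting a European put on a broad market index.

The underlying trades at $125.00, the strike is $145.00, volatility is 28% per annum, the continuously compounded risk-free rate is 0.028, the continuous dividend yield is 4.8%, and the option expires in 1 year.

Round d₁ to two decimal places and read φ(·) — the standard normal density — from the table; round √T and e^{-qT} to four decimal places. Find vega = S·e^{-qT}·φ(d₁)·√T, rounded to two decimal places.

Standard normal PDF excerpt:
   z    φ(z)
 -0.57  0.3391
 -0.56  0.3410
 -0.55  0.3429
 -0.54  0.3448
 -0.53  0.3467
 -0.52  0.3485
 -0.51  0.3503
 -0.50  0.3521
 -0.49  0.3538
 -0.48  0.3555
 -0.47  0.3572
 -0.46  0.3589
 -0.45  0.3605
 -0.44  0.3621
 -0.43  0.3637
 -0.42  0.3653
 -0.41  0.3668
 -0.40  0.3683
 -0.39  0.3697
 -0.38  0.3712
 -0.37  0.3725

σ√T = 0.28 × 1.0000 = 0.2800
d₁ = [ln(125/145) + (0.028 − 0.048 + 0.28²/2)·1] / 0.2800 = [-0.1484 + 0.0192] / 0.2800 = -0.4615 ⇒ -0.46
√T = √1 = 1.0000
φ(d₁) = φ(-0.46) = 0.3589
e^(−qT) = e^(−0.048·1) = 0.9531
vega = S·e^(−qT)·φ(d₁)·√T = 125·0.9531·0.3589·1.0000 = 42.7584

42.76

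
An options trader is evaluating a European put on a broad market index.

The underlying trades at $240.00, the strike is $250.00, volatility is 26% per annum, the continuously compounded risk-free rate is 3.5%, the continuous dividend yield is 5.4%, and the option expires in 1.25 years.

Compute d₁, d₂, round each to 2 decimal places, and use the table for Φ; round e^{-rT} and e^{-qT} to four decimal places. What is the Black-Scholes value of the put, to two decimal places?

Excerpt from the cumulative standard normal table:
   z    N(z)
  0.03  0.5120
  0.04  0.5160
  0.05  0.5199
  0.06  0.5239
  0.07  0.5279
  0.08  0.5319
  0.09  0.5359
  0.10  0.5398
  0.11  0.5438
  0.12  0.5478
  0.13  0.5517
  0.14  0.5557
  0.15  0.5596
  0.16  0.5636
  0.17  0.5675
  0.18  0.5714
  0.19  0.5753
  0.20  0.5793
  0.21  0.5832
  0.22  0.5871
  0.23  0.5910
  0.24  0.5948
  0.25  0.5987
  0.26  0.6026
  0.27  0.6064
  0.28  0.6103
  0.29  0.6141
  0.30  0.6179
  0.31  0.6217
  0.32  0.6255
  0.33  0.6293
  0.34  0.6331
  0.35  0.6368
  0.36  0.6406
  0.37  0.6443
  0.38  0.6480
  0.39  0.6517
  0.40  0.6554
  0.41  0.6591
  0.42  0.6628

T = 1.25;  σ√T = 0.2907
ln(S/K) + (r − q + σ²/2)T = ln(240/250) + (0.035 − 0.054 + 0.26²/2)·1.25 = -0.0408 + 0.0185 = -0.0223
d₁ = -0.0223 / 0.2907 = -0.0768 ≈ -0.08
d₂ = d₁ − σ√T = -0.0768 − 0.2907 = -0.3675 ≈ -0.37
exp(−qT) = exp(−0.054·1.25) = 0.9347;  exp(−rT) = exp(−0.035·1.25) = 0.9572
N(−d₂) = N(0.37) = 0.6443;  N(−d₁) = N(0.08) = 0.5319
P = 250·0.9572·0.6443 − 240·0.9347·0.5319 = 154.1810 − 119.3201 = 34.8609

$34.86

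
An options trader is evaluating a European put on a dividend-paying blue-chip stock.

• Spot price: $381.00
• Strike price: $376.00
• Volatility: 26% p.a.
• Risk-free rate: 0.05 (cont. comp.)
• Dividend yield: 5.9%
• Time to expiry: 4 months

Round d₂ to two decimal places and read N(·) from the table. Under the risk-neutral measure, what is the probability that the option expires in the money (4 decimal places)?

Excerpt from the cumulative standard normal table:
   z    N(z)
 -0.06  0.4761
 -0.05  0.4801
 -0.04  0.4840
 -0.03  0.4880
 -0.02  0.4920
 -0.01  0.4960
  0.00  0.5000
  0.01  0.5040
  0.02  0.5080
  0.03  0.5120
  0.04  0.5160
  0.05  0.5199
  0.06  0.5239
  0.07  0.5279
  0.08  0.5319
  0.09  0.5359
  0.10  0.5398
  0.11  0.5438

0.5040

σ√T = 0.26 × 0.5774 = 0.1501
d₁ = [ln(381/376) + (0.05 − 0.059 + 0.26²/2)·0.3333] / 0.1501 = [0.0132 + 0.0083] / 0.1501 = 0.1431 → 0.14
d₂ = d₁ − σ√T = 0.1431 − 0.1501 = -0.0070 → -0.01
Risk-neutral Pr[S_T < K] = N(−d₂) = N(0.01) = 0.5040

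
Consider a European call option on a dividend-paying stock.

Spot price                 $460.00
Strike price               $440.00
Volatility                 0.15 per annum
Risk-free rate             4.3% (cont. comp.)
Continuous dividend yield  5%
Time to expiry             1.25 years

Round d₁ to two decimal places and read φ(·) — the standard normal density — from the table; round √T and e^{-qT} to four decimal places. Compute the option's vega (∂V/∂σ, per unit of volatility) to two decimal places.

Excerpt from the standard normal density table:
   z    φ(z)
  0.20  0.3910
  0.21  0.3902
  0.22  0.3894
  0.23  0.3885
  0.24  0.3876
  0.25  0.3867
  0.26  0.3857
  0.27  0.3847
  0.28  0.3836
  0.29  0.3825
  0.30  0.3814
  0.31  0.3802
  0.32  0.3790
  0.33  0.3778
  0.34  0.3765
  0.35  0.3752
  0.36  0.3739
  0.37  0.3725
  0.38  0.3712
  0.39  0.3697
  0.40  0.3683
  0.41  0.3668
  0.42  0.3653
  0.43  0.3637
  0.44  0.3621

184.26

T = 1.25;  σ√T = 0.1677
d₁ = [ln(460/440) + (0.043 − 0.05 + ½·0.15²)·1.25] / (σ√T) = (0.0445 + 0.0053) / 0.1677 = 0.2967 ⇒ 0.30
√T = √1.25 = 1.1180
φ(d₁) = φ(0.30) = 0.3814
e^(−qT) = e^(−0.05·1.25) = 0.9394
vega = S·e^(−qT)·φ(d₁)·√T = 460·0.9394·0.3814·1.1180 = 184.2599
(The put has the same vega.)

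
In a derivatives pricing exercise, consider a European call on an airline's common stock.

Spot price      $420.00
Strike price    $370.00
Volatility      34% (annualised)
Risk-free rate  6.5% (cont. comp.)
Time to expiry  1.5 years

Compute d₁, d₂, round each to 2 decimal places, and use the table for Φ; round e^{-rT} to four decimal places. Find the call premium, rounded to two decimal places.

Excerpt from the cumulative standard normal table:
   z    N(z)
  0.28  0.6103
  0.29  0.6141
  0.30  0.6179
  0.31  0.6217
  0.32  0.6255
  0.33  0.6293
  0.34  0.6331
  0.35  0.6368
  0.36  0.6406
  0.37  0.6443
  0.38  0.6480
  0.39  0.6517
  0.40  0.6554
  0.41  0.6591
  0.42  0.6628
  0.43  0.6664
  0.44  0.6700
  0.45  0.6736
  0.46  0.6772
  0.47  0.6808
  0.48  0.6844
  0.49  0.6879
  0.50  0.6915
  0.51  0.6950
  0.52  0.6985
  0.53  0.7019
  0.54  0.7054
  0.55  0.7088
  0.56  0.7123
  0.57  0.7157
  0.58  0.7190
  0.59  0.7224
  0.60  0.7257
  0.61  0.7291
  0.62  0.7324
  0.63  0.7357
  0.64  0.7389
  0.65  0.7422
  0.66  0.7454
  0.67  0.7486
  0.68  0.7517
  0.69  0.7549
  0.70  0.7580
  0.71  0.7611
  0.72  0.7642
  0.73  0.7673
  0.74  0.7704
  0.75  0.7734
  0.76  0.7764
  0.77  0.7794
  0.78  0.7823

$113.62

σ√T = 0.34·√1.5 = 0.4164
d₁ = [ln(420/370) + (0.065 + ½·0.34²)·1.5] / (σ√T) = (0.1268 + 0.1842) / 0.4164 = 0.7467 → 0.75
d₂ = 0.7467 − 0.4164 = 0.3303 → 0.33
e^(−rT) = e^(−0.065·1.5) = 0.9071
N(d₁) = N(0.75) = 0.7734;  N(d₂) = N(0.33) = 0.6293
C = 420·0.7734 − 370·0.9071·0.6293 = 324.8280 − 211.2101 = 113.6179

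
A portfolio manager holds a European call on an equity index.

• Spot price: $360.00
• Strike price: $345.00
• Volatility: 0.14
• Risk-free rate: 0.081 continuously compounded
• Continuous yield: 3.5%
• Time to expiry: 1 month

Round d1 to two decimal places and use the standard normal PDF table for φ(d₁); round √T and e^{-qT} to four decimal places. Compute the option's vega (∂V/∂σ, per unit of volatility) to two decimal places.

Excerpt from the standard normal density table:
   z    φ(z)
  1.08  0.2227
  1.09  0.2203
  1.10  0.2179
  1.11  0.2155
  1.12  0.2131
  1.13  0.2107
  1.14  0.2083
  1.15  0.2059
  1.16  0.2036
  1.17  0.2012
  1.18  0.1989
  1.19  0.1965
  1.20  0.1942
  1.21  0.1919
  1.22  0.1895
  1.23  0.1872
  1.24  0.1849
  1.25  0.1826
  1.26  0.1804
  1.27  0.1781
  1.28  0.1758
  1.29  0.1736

20.85

σ√T = 0.14 × 0.2887 = 0.0404
d₁ = [ln(360/345) + (0.081 − 0.035 + 0.14²/2)·0.08333] / 0.0404 = [0.0426 + 0.0046] / 0.0404 = 1.1681 ⇒ 1.17
√T = √0.08333 = 0.2887
φ(d₁) = φ(1.17) = 0.2012
e^(−qT) = e^(−0.035·0.08333) = 0.9971
vega = S·e^(−qT)·φ(d₁)·√T = 360·0.9971·0.2012·0.2887 = 20.8505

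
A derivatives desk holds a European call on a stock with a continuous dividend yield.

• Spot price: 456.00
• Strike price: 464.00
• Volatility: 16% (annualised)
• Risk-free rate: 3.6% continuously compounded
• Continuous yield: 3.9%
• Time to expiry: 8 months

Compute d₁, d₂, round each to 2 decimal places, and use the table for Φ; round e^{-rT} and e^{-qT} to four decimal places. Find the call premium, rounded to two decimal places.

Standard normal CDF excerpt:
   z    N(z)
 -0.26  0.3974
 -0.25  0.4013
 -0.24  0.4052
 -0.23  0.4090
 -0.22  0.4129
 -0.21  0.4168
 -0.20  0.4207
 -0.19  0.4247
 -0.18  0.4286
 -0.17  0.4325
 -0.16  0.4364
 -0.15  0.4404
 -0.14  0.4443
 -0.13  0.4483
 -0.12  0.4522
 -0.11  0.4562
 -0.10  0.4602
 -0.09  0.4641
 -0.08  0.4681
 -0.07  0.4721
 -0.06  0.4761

σ√T = 0.16·√0.6667 = 0.1306
d₁ = [ln(456/464) + (0.036 − 0.039 + 0.16²/2)·0.6667] / 0.1306 = [-0.0174 + 0.0065] / 0.1306 = -0.0831 which rounds to -0.08
d₂ = d₁ − σ√T = -0.0831 − 0.1306 = -0.2138 which rounds to -0.21
e^(−qT) = e^(−0.039·0.6667) = 0.9743;  e^(−rT) = e^(−0.036·0.6667) = 0.9763
N(d₁) = N(-0.08) = 0.4681;  N(d₂) = N(-0.21) = 0.4168
C = 456·0.9743·0.4681 − 464·0.9763·0.4168 = 207.9678 − 188.8117 = 19.1561

19.16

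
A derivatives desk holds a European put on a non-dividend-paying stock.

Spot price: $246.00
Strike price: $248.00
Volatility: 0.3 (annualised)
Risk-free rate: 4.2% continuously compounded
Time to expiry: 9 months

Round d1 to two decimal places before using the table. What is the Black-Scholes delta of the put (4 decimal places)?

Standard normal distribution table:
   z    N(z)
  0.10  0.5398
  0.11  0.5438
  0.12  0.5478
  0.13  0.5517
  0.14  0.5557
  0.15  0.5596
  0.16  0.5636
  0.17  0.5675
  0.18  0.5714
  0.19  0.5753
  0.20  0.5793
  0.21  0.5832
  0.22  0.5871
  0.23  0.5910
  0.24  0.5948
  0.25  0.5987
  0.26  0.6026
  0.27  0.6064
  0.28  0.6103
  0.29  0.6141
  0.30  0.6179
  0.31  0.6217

-0.4129

σ√T = 0.3·√0.75 = 0.2598
d₁ = [ln(246/248) + (0.042 + ½·0.3²)·0.75] / (σ√T) = (-0.0081 + 0.0653) / 0.2598 = 0.2200 ≈ 0.22
N(d₁) = N(0.22) = 0.5871
Δ_put = N(d₁) − 1 = 0.5871 − 1 = -0.4129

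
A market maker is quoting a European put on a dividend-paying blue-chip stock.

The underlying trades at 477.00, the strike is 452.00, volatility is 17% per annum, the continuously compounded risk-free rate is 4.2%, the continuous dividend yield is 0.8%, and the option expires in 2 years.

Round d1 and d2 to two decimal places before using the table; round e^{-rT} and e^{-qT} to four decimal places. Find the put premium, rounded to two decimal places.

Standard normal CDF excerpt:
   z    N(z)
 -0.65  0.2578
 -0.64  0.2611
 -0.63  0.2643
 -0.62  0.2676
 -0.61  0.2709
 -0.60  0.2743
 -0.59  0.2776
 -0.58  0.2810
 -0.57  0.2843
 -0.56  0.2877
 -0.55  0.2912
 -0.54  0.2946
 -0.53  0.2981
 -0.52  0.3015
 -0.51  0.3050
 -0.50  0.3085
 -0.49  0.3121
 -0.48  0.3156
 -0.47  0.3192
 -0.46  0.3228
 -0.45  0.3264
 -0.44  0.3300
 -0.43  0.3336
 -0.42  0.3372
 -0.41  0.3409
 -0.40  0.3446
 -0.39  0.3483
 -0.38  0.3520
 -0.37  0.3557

T = 2;  σ√T = 0.2404
d₁ = [ln(477/452) + (0.042 − 0.008 + ½·0.17²)·2] / (σ√T) = (0.0538 + 0.0969) / 0.2404 = 0.6270 → 0.63
d₂ = 0.6270 − 0.2404 = 0.3866 → 0.39
exp(−qT) = exp(−0.008·2) = 0.9841;  exp(−rT) = exp(−0.042·2) = 0.9194
P = 452·0.9194·N(-0.39) − 477·0.9841·N(-0.63) = 452·0.9194·0.3483 − 477·0.9841·0.2643 = 144.7426 − 124.0666 = 20.6760

20.68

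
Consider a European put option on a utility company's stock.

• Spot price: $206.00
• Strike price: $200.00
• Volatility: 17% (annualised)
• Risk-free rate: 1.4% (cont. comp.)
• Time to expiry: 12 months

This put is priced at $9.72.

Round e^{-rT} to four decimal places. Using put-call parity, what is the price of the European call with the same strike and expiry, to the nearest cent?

exp(−rT) = exp(−0.014·1) = 0.9861
Put-call parity: C − P = S − K·e^(−rT) = 206 − 200·0.9861 = 206 − 197.2200 = 8.7800
C = P + (C − P) = 9.72 + (8.7800) = 18.5000

$18.50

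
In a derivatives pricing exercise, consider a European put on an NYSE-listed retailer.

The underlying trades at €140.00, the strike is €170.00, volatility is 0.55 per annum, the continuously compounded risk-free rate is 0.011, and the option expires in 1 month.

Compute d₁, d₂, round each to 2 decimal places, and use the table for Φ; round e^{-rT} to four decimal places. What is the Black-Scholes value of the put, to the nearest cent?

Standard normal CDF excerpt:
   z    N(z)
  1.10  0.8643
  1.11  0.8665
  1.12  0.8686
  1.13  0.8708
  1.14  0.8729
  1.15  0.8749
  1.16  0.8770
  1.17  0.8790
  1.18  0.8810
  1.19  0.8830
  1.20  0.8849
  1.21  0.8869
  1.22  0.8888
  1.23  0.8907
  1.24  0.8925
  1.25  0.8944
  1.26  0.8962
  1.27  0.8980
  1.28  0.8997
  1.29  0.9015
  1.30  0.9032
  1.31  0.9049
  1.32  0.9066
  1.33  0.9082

€31.20

σ√T = 0.55·√0.08333 = 0.1588
d₁ = [ln(140/170) + (0.011 + 0.55²/2)·0.08333] / 0.1588 = [-0.1942 + 0.0135] / 0.1588 = -1.1377 ≈ -1.14
d₂ = d₁ − σ√T = -1.1377 − 0.1588 = -1.2965 ≈ -1.30
e^(−rT) = e^(−0.011·0.08333) = 0.9991
N(−d₂) = N(1.30) = 0.9032;  N(−d₁) = N(1.14) = 0.8729
P = 170·0.9991·0.9032 − 140·0.8729 = 153.4058 − 122.2060 = 31.1998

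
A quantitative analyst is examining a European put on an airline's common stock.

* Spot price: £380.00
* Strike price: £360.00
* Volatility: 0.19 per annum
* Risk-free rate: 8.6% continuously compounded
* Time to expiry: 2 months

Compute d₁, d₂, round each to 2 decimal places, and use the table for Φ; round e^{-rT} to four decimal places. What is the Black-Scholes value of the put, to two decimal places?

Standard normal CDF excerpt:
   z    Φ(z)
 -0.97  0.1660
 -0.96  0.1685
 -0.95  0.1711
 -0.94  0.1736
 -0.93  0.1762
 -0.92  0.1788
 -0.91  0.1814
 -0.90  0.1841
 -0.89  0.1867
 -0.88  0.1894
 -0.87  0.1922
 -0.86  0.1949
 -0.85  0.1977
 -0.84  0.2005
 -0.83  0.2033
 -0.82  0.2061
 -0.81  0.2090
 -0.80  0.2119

σ√T = 0.19·√0.1667 = 0.0776
d₁ = [ln(380/360) + (0.086 + 0.19²/2)·0.1667] / 0.0776 = [0.0541 + 0.0173] / 0.0776 = 0.9206 which rounds to 0.92
d₂ = d₁ − σ√T = 0.9206 − 0.0776 = 0.8430 which rounds to 0.84
e^(−rT) = e^(−0.086·0.1667) = 0.9858
N(−d₂) = N(-0.84) = 0.2005;  N(−d₁) = N(-0.92) = 0.1788
P = 360·0.9858·0.2005 − 380·0.1788 = 71.1550 − 67.9440 = 3.2110

£3.21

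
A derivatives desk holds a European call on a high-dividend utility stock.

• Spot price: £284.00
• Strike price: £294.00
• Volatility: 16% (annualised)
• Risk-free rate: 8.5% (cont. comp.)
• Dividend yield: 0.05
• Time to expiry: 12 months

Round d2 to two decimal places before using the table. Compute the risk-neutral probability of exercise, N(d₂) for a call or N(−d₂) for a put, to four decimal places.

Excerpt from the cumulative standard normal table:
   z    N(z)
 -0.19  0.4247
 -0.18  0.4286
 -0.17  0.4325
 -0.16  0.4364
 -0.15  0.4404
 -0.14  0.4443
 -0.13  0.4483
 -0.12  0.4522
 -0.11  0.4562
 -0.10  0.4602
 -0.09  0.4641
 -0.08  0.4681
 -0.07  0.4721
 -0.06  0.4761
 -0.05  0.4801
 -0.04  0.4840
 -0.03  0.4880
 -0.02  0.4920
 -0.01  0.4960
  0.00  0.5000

σ√T = 0.16 × 1.0000 = 0.1600
d₁ = [ln(284/294) + (0.085 − 0.05 + 0.16²/2)·1] / 0.1600 = [-0.0346 + 0.0478] / 0.1600 = 0.0825 → 0.08
d₂ = d₁ − σ√T = 0.0825 − 0.1600 = -0.0775 → -0.08
Risk-neutral Pr[S_T > K] = N(d₂) = N(-0.08) = 0.4681

0.4681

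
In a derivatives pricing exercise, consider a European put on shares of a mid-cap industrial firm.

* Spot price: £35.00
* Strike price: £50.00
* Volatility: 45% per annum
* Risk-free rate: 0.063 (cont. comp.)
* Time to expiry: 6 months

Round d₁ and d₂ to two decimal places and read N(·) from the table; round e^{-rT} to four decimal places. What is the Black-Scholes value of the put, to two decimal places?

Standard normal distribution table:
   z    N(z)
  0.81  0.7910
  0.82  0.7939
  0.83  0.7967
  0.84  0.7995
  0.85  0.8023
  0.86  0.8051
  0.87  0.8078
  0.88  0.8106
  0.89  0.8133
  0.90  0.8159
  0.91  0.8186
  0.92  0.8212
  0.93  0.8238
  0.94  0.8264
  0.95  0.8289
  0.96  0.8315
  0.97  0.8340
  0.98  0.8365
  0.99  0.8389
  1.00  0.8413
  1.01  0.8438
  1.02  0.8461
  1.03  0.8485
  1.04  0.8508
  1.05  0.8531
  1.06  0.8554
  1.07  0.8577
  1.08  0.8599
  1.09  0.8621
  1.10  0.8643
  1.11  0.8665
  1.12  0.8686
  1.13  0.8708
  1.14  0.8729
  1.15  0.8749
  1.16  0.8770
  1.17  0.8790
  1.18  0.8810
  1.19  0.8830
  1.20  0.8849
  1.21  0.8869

σ√T = 0.45 × 0.7071 = 0.3182
d₁ = [ln(35/50) + (0.063 + 0.45²/2)·0.5] / 0.3182 = [-0.3567 + 0.0821] / 0.3182 = -0.8628 which rounds to -0.86
d₂ = d₁ − σ√T = -0.8628 − 0.3182 = -1.1810 which rounds to -1.18
exp(−rT) = exp(−0.063·0.5) = 0.9690
N(−d₂) = N(1.18) = 0.8810;  N(−d₁) = N(0.86) = 0.8051
P = 50·0.9690·0.8810 − 35·0.8051 = 42.6844 − 28.1785 = 14.5059

£14.51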